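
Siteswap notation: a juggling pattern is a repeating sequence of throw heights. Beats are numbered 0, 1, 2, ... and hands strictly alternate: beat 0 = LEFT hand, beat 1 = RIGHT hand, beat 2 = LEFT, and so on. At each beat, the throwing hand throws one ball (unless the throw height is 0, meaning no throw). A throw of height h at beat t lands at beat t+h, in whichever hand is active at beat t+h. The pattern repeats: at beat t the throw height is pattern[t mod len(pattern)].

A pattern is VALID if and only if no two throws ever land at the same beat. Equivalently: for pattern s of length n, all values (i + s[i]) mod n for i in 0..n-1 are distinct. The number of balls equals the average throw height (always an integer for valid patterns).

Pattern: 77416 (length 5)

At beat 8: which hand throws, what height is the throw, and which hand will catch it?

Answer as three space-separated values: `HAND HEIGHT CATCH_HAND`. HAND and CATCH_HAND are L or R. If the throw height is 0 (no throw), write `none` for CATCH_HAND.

Answer: L 1 R

Derivation:
Beat 8: 8 mod 2 = 0, so hand = L
Throw height = pattern[8 mod 5] = pattern[3] = 1
Lands at beat 8+1=9, 9 mod 2 = 1, so catch hand = R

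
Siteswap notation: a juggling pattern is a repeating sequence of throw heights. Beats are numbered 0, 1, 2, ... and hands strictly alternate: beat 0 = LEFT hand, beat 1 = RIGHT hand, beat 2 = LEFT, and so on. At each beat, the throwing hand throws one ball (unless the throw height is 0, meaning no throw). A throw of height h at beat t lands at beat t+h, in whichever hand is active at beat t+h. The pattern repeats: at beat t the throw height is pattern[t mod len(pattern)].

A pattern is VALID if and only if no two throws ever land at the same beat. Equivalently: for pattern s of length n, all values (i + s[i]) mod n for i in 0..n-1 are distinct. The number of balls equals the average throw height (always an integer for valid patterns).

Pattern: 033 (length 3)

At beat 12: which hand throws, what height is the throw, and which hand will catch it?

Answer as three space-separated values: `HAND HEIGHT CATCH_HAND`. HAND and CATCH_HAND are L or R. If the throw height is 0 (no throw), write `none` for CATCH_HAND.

Answer: L 0 none

Derivation:
Beat 12: 12 mod 2 = 0, so hand = L
Throw height = pattern[12 mod 3] = pattern[0] = 0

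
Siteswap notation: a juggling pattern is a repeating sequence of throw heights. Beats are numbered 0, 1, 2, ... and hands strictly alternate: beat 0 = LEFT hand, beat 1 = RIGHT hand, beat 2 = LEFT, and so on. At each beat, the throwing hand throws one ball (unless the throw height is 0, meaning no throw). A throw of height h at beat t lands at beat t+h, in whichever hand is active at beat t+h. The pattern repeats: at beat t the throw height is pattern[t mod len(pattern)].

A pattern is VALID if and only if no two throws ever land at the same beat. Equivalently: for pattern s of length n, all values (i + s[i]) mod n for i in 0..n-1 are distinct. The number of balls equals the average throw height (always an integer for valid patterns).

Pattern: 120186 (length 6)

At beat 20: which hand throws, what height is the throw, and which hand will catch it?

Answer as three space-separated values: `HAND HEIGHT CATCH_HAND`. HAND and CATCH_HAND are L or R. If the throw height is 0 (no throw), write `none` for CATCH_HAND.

Beat 20: 20 mod 2 = 0, so hand = L
Throw height = pattern[20 mod 6] = pattern[2] = 0

Answer: L 0 none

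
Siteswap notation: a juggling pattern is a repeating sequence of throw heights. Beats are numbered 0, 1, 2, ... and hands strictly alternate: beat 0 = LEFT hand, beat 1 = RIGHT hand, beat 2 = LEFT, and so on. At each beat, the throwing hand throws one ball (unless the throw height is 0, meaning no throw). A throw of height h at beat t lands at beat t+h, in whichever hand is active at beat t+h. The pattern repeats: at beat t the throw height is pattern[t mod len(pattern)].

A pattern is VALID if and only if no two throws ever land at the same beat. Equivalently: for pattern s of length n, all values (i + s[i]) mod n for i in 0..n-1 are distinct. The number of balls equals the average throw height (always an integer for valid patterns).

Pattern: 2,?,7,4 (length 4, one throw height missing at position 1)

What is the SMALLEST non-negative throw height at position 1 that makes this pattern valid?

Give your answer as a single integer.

Answer: 3

Derivation:
i=0: (0 + 2) mod 4 = 2
i=1: s[i]=? (unknown)
i=2: (2 + 7) mod 4 = 1
i=3: (3 + 4) mod 4 = 3
Known residues: [1, 2, 3]; need a permutation of 0..3, so missing residue r = 0
Need (1 + s) mod 4 = 0; smallest s = (0 - 1) mod 4 = 3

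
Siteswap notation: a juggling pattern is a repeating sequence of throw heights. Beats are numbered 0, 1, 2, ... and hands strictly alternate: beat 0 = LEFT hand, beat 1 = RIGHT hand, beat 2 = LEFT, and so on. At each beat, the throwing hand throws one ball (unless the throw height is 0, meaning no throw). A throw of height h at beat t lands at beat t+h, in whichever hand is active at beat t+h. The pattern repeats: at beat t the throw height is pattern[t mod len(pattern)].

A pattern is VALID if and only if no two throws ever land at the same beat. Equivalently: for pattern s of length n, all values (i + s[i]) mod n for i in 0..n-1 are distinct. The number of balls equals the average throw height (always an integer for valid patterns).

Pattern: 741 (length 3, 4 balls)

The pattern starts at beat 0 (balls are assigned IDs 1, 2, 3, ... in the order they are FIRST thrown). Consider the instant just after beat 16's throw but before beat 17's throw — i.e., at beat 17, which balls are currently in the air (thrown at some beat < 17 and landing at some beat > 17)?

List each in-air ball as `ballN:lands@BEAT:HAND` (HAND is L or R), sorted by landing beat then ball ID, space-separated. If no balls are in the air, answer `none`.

Beat 0 (L): throw ball1 h=7 -> lands@7:R; in-air after throw: [b1@7:R]
Beat 1 (R): throw ball2 h=4 -> lands@5:R; in-air after throw: [b2@5:R b1@7:R]
Beat 2 (L): throw ball3 h=1 -> lands@3:R; in-air after throw: [b3@3:R b2@5:R b1@7:R]
Beat 3 (R): throw ball3 h=7 -> lands@10:L; in-air after throw: [b2@5:R b1@7:R b3@10:L]
Beat 4 (L): throw ball4 h=4 -> lands@8:L; in-air after throw: [b2@5:R b1@7:R b4@8:L b3@10:L]
Beat 5 (R): throw ball2 h=1 -> lands@6:L; in-air after throw: [b2@6:L b1@7:R b4@8:L b3@10:L]
Beat 6 (L): throw ball2 h=7 -> lands@13:R; in-air after throw: [b1@7:R b4@8:L b3@10:L b2@13:R]
Beat 7 (R): throw ball1 h=4 -> lands@11:R; in-air after throw: [b4@8:L b3@10:L b1@11:R b2@13:R]
Beat 8 (L): throw ball4 h=1 -> lands@9:R; in-air after throw: [b4@9:R b3@10:L b1@11:R b2@13:R]
Beat 9 (R): throw ball4 h=7 -> lands@16:L; in-air after throw: [b3@10:L b1@11:R b2@13:R b4@16:L]
Beat 10 (L): throw ball3 h=4 -> lands@14:L; in-air after throw: [b1@11:R b2@13:R b3@14:L b4@16:L]
Beat 11 (R): throw ball1 h=1 -> lands@12:L; in-air after throw: [b1@12:L b2@13:R b3@14:L b4@16:L]
Beat 12 (L): throw ball1 h=7 -> lands@19:R; in-air after throw: [b2@13:R b3@14:L b4@16:L b1@19:R]
Beat 13 (R): throw ball2 h=4 -> lands@17:R; in-air after throw: [b3@14:L b4@16:L b2@17:R b1@19:R]
Beat 14 (L): throw ball3 h=1 -> lands@15:R; in-air after throw: [b3@15:R b4@16:L b2@17:R b1@19:R]
Beat 15 (R): throw ball3 h=7 -> lands@22:L; in-air after throw: [b4@16:L b2@17:R b1@19:R b3@22:L]
Beat 16 (L): throw ball4 h=4 -> lands@20:L; in-air after throw: [b2@17:R b1@19:R b4@20:L b3@22:L]
Beat 17 (R): throw ball2 h=1 -> lands@18:L; in-air after throw: [b2@18:L b1@19:R b4@20:L b3@22:L]

Answer: ball1:lands@19:R ball4:lands@20:L ball3:lands@22:L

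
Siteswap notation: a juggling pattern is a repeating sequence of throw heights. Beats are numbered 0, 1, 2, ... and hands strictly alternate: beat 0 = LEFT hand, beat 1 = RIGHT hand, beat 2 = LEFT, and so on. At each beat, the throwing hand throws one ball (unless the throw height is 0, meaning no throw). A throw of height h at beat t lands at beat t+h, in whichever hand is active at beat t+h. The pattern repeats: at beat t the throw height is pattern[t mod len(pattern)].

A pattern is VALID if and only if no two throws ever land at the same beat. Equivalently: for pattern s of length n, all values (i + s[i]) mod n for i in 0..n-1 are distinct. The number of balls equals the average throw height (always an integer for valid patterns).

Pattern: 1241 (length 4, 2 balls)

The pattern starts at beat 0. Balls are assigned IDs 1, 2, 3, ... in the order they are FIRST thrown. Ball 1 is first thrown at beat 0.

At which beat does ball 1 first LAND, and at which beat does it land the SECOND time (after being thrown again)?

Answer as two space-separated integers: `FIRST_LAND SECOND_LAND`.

Beat 0 (L): throw ball1 h=1 -> lands@1:R; in-air after throw: [b1@1:R]
Beat 1 (R): throw ball1 h=2 -> lands@3:R; in-air after throw: [b1@3:R]
Beat 2 (L): throw ball2 h=4 -> lands@6:L; in-air after throw: [b1@3:R b2@6:L]
Beat 3 (R): throw ball1 h=1 -> lands@4:L; in-air after throw: [b1@4:L b2@6:L]
Ball 1: thrown@0 h=1 -> first land @1; rethrown@1 h=2 -> second land @3

Answer: 1 3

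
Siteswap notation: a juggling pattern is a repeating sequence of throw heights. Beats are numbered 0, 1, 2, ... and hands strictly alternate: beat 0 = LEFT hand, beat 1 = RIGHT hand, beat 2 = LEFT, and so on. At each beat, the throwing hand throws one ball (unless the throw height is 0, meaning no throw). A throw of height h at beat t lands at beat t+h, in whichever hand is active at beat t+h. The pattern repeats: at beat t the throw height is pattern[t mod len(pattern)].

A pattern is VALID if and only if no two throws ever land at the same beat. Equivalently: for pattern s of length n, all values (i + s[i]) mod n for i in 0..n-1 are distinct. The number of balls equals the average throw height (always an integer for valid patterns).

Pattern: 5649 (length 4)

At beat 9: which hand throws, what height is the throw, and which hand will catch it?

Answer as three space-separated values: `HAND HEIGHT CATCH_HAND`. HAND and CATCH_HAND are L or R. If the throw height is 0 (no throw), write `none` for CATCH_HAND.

Answer: R 6 R

Derivation:
Beat 9: 9 mod 2 = 1, so hand = R
Throw height = pattern[9 mod 4] = pattern[1] = 6
Lands at beat 9+6=15, 15 mod 2 = 1, so catch hand = R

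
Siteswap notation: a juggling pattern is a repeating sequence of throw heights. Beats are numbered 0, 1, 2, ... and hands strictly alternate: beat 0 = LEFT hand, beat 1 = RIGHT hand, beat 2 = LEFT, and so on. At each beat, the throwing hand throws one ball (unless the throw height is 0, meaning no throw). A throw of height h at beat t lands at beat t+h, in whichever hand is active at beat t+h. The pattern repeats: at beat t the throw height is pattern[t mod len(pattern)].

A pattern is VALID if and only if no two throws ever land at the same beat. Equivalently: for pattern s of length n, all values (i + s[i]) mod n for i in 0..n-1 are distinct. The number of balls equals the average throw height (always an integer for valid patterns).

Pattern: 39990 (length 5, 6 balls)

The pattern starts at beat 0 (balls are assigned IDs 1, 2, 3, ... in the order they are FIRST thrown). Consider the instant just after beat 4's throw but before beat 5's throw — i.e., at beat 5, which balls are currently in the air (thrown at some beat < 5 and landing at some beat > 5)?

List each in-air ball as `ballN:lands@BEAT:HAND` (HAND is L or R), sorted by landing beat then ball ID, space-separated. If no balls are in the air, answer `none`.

Answer: ball2:lands@10:L ball3:lands@11:R ball1:lands@12:L

Derivation:
Beat 0 (L): throw ball1 h=3 -> lands@3:R; in-air after throw: [b1@3:R]
Beat 1 (R): throw ball2 h=9 -> lands@10:L; in-air after throw: [b1@3:R b2@10:L]
Beat 2 (L): throw ball3 h=9 -> lands@11:R; in-air after throw: [b1@3:R b2@10:L b3@11:R]
Beat 3 (R): throw ball1 h=9 -> lands@12:L; in-air after throw: [b2@10:L b3@11:R b1@12:L]
Beat 5 (R): throw ball4 h=3 -> lands@8:L; in-air after throw: [b4@8:L b2@10:L b3@11:R b1@12:L]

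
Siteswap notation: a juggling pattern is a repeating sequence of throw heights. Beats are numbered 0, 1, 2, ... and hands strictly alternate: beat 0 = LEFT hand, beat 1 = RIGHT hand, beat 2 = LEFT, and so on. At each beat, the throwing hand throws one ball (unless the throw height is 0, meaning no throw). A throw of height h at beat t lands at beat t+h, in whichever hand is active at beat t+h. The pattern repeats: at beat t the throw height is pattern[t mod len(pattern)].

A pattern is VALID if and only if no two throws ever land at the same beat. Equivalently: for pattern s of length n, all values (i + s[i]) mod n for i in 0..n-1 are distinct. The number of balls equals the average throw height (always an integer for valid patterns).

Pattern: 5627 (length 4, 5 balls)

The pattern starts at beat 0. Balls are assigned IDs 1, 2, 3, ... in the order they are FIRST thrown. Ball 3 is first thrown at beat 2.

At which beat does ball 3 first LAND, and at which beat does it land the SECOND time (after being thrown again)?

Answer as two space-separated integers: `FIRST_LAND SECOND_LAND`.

Answer: 4 9

Derivation:
Beat 0 (L): throw ball1 h=5 -> lands@5:R; in-air after throw: [b1@5:R]
Beat 1 (R): throw ball2 h=6 -> lands@7:R; in-air after throw: [b1@5:R b2@7:R]
Beat 2 (L): throw ball3 h=2 -> lands@4:L; in-air after throw: [b3@4:L b1@5:R b2@7:R]
Beat 3 (R): throw ball4 h=7 -> lands@10:L; in-air after throw: [b3@4:L b1@5:R b2@7:R b4@10:L]
Beat 4 (L): throw ball3 h=5 -> lands@9:R; in-air after throw: [b1@5:R b2@7:R b3@9:R b4@10:L]
Beat 5 (R): throw ball1 h=6 -> lands@11:R; in-air after throw: [b2@7:R b3@9:R b4@10:L b1@11:R]
Beat 6 (L): throw ball5 h=2 -> lands@8:L; in-air after throw: [b2@7:R b5@8:L b3@9:R b4@10:L b1@11:R]
Beat 7 (R): throw ball2 h=7 -> lands@14:L; in-air after throw: [b5@8:L b3@9:R b4@10:L b1@11:R b2@14:L]
Beat 8 (L): throw ball5 h=5 -> lands@13:R; in-air after throw: [b3@9:R b4@10:L b1@11:R b5@13:R b2@14:L]
Beat 9 (R): throw ball3 h=6 -> lands@15:R; in-air after throw: [b4@10:L b1@11:R b5@13:R b2@14:L b3@15:R]
Ball 3: thrown@2 h=2 -> first land @4; rethrown@4 h=5 -> second land @9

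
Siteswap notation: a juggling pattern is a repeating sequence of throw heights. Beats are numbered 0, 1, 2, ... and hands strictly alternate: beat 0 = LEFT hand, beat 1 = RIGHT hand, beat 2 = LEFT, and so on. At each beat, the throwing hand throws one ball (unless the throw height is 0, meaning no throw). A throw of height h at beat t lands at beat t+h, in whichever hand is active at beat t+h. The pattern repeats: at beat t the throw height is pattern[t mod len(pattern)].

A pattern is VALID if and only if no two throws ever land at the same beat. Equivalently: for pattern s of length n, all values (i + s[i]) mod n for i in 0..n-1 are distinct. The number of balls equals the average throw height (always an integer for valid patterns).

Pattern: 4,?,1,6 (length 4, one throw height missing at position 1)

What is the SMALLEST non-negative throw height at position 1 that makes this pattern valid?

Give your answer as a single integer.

Answer: 1

Derivation:
i=0: (0 + 4) mod 4 = 0
i=1: s[i]=? (unknown)
i=2: (2 + 1) mod 4 = 3
i=3: (3 + 6) mod 4 = 1
Known residues: [0, 1, 3]; need a permutation of 0..3, so missing residue r = 2
Need (1 + s) mod 4 = 2; smallest s = (2 - 1) mod 4 = 1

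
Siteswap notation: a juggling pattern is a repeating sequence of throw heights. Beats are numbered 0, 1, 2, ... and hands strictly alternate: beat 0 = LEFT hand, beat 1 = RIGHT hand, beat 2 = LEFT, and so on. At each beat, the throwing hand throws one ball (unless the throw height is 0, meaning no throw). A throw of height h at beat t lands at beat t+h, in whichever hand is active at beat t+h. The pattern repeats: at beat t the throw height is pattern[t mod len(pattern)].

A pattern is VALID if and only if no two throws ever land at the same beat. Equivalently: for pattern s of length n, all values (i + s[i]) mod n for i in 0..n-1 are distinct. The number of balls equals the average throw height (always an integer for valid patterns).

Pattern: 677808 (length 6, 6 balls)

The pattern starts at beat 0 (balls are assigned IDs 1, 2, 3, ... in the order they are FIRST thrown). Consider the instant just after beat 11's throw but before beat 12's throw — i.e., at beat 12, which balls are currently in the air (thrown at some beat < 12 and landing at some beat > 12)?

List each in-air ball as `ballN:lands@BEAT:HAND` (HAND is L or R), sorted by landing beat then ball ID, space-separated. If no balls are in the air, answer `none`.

Beat 0 (L): throw ball1 h=6 -> lands@6:L; in-air after throw: [b1@6:L]
Beat 1 (R): throw ball2 h=7 -> lands@8:L; in-air after throw: [b1@6:L b2@8:L]
Beat 2 (L): throw ball3 h=7 -> lands@9:R; in-air after throw: [b1@6:L b2@8:L b3@9:R]
Beat 3 (R): throw ball4 h=8 -> lands@11:R; in-air after throw: [b1@6:L b2@8:L b3@9:R b4@11:R]
Beat 5 (R): throw ball5 h=8 -> lands@13:R; in-air after throw: [b1@6:L b2@8:L b3@9:R b4@11:R b5@13:R]
Beat 6 (L): throw ball1 h=6 -> lands@12:L; in-air after throw: [b2@8:L b3@9:R b4@11:R b1@12:L b5@13:R]
Beat 7 (R): throw ball6 h=7 -> lands@14:L; in-air after throw: [b2@8:L b3@9:R b4@11:R b1@12:L b5@13:R b6@14:L]
Beat 8 (L): throw ball2 h=7 -> lands@15:R; in-air after throw: [b3@9:R b4@11:R b1@12:L b5@13:R b6@14:L b2@15:R]
Beat 9 (R): throw ball3 h=8 -> lands@17:R; in-air after throw: [b4@11:R b1@12:L b5@13:R b6@14:L b2@15:R b3@17:R]
Beat 11 (R): throw ball4 h=8 -> lands@19:R; in-air after throw: [b1@12:L b5@13:R b6@14:L b2@15:R b3@17:R b4@19:R]
Beat 12 (L): throw ball1 h=6 -> lands@18:L; in-air after throw: [b5@13:R b6@14:L b2@15:R b3@17:R b1@18:L b4@19:R]

Answer: ball5:lands@13:R ball6:lands@14:L ball2:lands@15:R ball3:lands@17:R ball4:lands@19:R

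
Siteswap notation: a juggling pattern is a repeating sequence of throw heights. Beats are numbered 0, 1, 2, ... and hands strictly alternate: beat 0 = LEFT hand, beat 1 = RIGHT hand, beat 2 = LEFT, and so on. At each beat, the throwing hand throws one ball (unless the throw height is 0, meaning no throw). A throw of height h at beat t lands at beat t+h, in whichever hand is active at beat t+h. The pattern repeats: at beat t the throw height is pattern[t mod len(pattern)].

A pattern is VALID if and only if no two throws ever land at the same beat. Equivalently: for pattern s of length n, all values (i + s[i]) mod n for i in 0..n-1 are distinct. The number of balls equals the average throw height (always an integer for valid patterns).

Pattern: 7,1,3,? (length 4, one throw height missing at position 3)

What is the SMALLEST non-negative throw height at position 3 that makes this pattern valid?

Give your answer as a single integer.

i=0: (0 + 7) mod 4 = 3
i=1: (1 + 1) mod 4 = 2
i=2: (2 + 3) mod 4 = 1
i=3: s[i]=? (unknown)
Known residues: [1, 2, 3]; need a permutation of 0..3, so missing residue r = 0
Need (3 + s) mod 4 = 0; smallest s = (0 - 3) mod 4 = 1

Answer: 1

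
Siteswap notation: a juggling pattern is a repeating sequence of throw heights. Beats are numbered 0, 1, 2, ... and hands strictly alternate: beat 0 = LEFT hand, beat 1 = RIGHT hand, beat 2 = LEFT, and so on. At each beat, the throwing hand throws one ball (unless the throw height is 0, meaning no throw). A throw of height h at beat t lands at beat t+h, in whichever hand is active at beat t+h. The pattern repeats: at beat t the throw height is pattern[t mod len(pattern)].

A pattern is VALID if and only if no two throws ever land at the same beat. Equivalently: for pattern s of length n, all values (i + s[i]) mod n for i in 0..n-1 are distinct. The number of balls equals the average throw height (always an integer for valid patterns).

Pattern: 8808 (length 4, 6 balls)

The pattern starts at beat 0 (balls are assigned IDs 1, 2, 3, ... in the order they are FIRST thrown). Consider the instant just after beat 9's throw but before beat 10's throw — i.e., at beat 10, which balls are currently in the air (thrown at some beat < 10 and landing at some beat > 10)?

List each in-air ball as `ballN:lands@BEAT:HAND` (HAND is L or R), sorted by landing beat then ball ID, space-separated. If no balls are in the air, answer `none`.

Answer: ball3:lands@11:R ball4:lands@12:L ball5:lands@13:R ball6:lands@15:R ball1:lands@16:L ball2:lands@17:R

Derivation:
Beat 0 (L): throw ball1 h=8 -> lands@8:L; in-air after throw: [b1@8:L]
Beat 1 (R): throw ball2 h=8 -> lands@9:R; in-air after throw: [b1@8:L b2@9:R]
Beat 3 (R): throw ball3 h=8 -> lands@11:R; in-air after throw: [b1@8:L b2@9:R b3@11:R]
Beat 4 (L): throw ball4 h=8 -> lands@12:L; in-air after throw: [b1@8:L b2@9:R b3@11:R b4@12:L]
Beat 5 (R): throw ball5 h=8 -> lands@13:R; in-air after throw: [b1@8:L b2@9:R b3@11:R b4@12:L b5@13:R]
Beat 7 (R): throw ball6 h=8 -> lands@15:R; in-air after throw: [b1@8:L b2@9:R b3@11:R b4@12:L b5@13:R b6@15:R]
Beat 8 (L): throw ball1 h=8 -> lands@16:L; in-air after throw: [b2@9:R b3@11:R b4@12:L b5@13:R b6@15:R b1@16:L]
Beat 9 (R): throw ball2 h=8 -> lands@17:R; in-air after throw: [b3@11:R b4@12:L b5@13:R b6@15:R b1@16:L b2@17:R]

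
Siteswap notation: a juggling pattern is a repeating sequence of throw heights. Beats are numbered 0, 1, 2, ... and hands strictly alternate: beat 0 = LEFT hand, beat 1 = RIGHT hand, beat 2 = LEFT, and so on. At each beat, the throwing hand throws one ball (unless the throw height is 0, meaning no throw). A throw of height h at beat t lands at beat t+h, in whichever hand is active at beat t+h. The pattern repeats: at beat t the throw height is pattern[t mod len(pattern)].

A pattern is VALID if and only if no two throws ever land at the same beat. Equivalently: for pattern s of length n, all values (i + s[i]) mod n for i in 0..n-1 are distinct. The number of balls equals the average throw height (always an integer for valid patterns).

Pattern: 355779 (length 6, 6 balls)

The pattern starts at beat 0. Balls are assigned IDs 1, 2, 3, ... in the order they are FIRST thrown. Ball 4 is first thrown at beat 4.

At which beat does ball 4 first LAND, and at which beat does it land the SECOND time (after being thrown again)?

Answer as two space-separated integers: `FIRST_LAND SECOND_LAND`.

Beat 0 (L): throw ball1 h=3 -> lands@3:R; in-air after throw: [b1@3:R]
Beat 1 (R): throw ball2 h=5 -> lands@6:L; in-air after throw: [b1@3:R b2@6:L]
Beat 2 (L): throw ball3 h=5 -> lands@7:R; in-air after throw: [b1@3:R b2@6:L b3@7:R]
Beat 3 (R): throw ball1 h=7 -> lands@10:L; in-air after throw: [b2@6:L b3@7:R b1@10:L]
Beat 4 (L): throw ball4 h=7 -> lands@11:R; in-air after throw: [b2@6:L b3@7:R b1@10:L b4@11:R]
Beat 5 (R): throw ball5 h=9 -> lands@14:L; in-air after throw: [b2@6:L b3@7:R b1@10:L b4@11:R b5@14:L]
Beat 6 (L): throw ball2 h=3 -> lands@9:R; in-air after throw: [b3@7:R b2@9:R b1@10:L b4@11:R b5@14:L]
Beat 7 (R): throw ball3 h=5 -> lands@12:L; in-air after throw: [b2@9:R b1@10:L b4@11:R b3@12:L b5@14:L]
Beat 8 (L): throw ball6 h=5 -> lands@13:R; in-air after throw: [b2@9:R b1@10:L b4@11:R b3@12:L b6@13:R b5@14:L]
Beat 9 (R): throw ball2 h=7 -> lands@16:L; in-air after throw: [b1@10:L b4@11:R b3@12:L b6@13:R b5@14:L b2@16:L]
Beat 10 (L): throw ball1 h=7 -> lands@17:R; in-air after throw: [b4@11:R b3@12:L b6@13:R b5@14:L b2@16:L b1@17:R]
Beat 11 (R): throw ball4 h=9 -> lands@20:L; in-air after throw: [b3@12:L b6@13:R b5@14:L b2@16:L b1@17:R b4@20:L]
Beat 12 (L): throw ball3 h=3 -> lands@15:R; in-air after throw: [b6@13:R b5@14:L b3@15:R b2@16:L b1@17:R b4@20:L]
Beat 13 (R): throw ball6 h=5 -> lands@18:L; in-air after throw: [b5@14:L b3@15:R b2@16:L b1@17:R b6@18:L b4@20:L]
Beat 14 (L): throw ball5 h=5 -> lands@19:R; in-air after throw: [b3@15:R b2@16:L b1@17:R b6@18:L b5@19:R b4@20:L]
Beat 15 (R): throw ball3 h=7 -> lands@22:L; in-air after throw: [b2@16:L b1@17:R b6@18:L b5@19:R b4@20:L b3@22:L]
Beat 16 (L): throw ball2 h=7 -> lands@23:R; in-air after throw: [b1@17:R b6@18:L b5@19:R b4@20:L b3@22:L b2@23:R]
Beat 17 (R): throw ball1 h=9 -> lands@26:L; in-air after throw: [b6@18:L b5@19:R b4@20:L b3@22:L b2@23:R b1@26:L]
Beat 18 (L): throw ball6 h=3 -> lands@21:R; in-air after throw: [b5@19:R b4@20:L b6@21:R b3@22:L b2@23:R b1@26:L]
Beat 19 (R): throw ball5 h=5 -> lands@24:L; in-air after throw: [b4@20:L b6@21:R b3@22:L b2@23:R b5@24:L b1@26:L]
Beat 20 (L): throw ball4 h=5 -> lands@25:R; in-air after throw: [b6@21:R b3@22:L b2@23:R b5@24:L b4@25:R b1@26:L]
Ball 4: thrown@4 h=7 -> first land @11; rethrown@11 h=9 -> second land @20

Answer: 11 20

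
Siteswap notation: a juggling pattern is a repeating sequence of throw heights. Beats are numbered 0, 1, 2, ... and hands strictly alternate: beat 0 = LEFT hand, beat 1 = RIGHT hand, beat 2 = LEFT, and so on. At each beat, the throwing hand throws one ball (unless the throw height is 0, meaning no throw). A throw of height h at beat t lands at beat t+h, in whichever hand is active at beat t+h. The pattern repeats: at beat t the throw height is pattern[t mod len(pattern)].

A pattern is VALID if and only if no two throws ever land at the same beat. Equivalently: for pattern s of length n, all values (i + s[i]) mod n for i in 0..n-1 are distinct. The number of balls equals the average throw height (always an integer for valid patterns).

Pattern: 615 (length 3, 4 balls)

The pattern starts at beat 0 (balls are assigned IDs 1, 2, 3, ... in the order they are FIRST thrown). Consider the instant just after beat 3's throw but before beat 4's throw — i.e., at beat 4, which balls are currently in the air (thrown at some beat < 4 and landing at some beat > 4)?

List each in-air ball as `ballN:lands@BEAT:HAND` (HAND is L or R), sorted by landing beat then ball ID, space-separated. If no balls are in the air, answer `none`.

Answer: ball1:lands@6:L ball2:lands@7:R ball3:lands@9:R

Derivation:
Beat 0 (L): throw ball1 h=6 -> lands@6:L; in-air after throw: [b1@6:L]
Beat 1 (R): throw ball2 h=1 -> lands@2:L; in-air after throw: [b2@2:L b1@6:L]
Beat 2 (L): throw ball2 h=5 -> lands@7:R; in-air after throw: [b1@6:L b2@7:R]
Beat 3 (R): throw ball3 h=6 -> lands@9:R; in-air after throw: [b1@6:L b2@7:R b3@9:R]
Beat 4 (L): throw ball4 h=1 -> lands@5:R; in-air after throw: [b4@5:R b1@6:L b2@7:R b3@9:R]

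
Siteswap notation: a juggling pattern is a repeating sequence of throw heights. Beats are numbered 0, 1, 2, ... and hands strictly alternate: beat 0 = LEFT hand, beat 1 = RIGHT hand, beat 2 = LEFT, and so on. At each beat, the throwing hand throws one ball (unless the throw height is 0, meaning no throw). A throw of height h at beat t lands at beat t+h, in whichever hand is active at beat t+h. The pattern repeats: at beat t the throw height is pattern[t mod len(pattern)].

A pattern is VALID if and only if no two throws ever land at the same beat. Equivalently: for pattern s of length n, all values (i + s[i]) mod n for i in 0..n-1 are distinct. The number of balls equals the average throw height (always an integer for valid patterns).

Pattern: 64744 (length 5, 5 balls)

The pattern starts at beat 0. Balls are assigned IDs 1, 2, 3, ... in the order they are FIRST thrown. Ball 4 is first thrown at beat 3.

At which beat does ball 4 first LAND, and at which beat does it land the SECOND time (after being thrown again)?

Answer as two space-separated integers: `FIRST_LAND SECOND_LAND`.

Beat 0 (L): throw ball1 h=6 -> lands@6:L; in-air after throw: [b1@6:L]
Beat 1 (R): throw ball2 h=4 -> lands@5:R; in-air after throw: [b2@5:R b1@6:L]
Beat 2 (L): throw ball3 h=7 -> lands@9:R; in-air after throw: [b2@5:R b1@6:L b3@9:R]
Beat 3 (R): throw ball4 h=4 -> lands@7:R; in-air after throw: [b2@5:R b1@6:L b4@7:R b3@9:R]
Beat 4 (L): throw ball5 h=4 -> lands@8:L; in-air after throw: [b2@5:R b1@6:L b4@7:R b5@8:L b3@9:R]
Beat 5 (R): throw ball2 h=6 -> lands@11:R; in-air after throw: [b1@6:L b4@7:R b5@8:L b3@9:R b2@11:R]
Beat 6 (L): throw ball1 h=4 -> lands@10:L; in-air after throw: [b4@7:R b5@8:L b3@9:R b1@10:L b2@11:R]
Beat 7 (R): throw ball4 h=7 -> lands@14:L; in-air after throw: [b5@8:L b3@9:R b1@10:L b2@11:R b4@14:L]
Beat 8 (L): throw ball5 h=4 -> lands@12:L; in-air after throw: [b3@9:R b1@10:L b2@11:R b5@12:L b4@14:L]
Beat 9 (R): throw ball3 h=4 -> lands@13:R; in-air after throw: [b1@10:L b2@11:R b5@12:L b3@13:R b4@14:L]
Beat 10 (L): throw ball1 h=6 -> lands@16:L; in-air after throw: [b2@11:R b5@12:L b3@13:R b4@14:L b1@16:L]
Beat 11 (R): throw ball2 h=4 -> lands@15:R; in-air after throw: [b5@12:L b3@13:R b4@14:L b2@15:R b1@16:L]
Ball 4: thrown@3 h=4 -> first land @7; rethrown@7 h=7 -> second land @14

Answer: 7 14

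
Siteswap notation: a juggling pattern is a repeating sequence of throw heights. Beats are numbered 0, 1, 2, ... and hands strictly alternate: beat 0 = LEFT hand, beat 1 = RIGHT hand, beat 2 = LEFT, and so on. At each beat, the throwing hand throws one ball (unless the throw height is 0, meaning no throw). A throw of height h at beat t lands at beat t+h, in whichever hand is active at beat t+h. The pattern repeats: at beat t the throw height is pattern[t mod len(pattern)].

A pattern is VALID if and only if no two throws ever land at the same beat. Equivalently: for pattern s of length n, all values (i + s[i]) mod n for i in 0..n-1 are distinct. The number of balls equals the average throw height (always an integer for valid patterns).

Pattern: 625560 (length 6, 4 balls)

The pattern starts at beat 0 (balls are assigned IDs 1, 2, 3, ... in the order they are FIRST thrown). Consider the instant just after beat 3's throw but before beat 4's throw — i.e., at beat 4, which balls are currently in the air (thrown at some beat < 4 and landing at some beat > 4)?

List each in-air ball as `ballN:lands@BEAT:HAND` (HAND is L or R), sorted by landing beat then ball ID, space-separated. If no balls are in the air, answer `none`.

Answer: ball1:lands@6:L ball3:lands@7:R ball2:lands@8:L

Derivation:
Beat 0 (L): throw ball1 h=6 -> lands@6:L; in-air after throw: [b1@6:L]
Beat 1 (R): throw ball2 h=2 -> lands@3:R; in-air after throw: [b2@3:R b1@6:L]
Beat 2 (L): throw ball3 h=5 -> lands@7:R; in-air after throw: [b2@3:R b1@6:L b3@7:R]
Beat 3 (R): throw ball2 h=5 -> lands@8:L; in-air after throw: [b1@6:L b3@7:R b2@8:L]
Beat 4 (L): throw ball4 h=6 -> lands@10:L; in-air after throw: [b1@6:L b3@7:R b2@8:L b4@10:L]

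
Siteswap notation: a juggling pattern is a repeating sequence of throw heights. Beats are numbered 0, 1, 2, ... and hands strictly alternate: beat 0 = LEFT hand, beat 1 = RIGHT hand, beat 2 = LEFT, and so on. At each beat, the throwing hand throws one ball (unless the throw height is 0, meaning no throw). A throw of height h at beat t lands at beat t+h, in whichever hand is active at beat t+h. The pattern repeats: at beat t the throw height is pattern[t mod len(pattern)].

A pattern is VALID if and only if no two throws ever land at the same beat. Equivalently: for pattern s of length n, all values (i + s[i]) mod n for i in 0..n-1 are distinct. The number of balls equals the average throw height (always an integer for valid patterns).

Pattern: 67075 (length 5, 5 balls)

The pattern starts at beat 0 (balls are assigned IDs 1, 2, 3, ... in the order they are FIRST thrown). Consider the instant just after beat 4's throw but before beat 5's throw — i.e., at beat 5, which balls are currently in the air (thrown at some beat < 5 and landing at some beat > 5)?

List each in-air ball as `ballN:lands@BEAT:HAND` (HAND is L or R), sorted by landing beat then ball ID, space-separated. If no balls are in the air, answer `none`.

Answer: ball1:lands@6:L ball2:lands@8:L ball4:lands@9:R ball3:lands@10:L

Derivation:
Beat 0 (L): throw ball1 h=6 -> lands@6:L; in-air after throw: [b1@6:L]
Beat 1 (R): throw ball2 h=7 -> lands@8:L; in-air after throw: [b1@6:L b2@8:L]
Beat 3 (R): throw ball3 h=7 -> lands@10:L; in-air after throw: [b1@6:L b2@8:L b3@10:L]
Beat 4 (L): throw ball4 h=5 -> lands@9:R; in-air after throw: [b1@6:L b2@8:L b4@9:R b3@10:L]
Beat 5 (R): throw ball5 h=6 -> lands@11:R; in-air after throw: [b1@6:L b2@8:L b4@9:R b3@10:L b5@11:R]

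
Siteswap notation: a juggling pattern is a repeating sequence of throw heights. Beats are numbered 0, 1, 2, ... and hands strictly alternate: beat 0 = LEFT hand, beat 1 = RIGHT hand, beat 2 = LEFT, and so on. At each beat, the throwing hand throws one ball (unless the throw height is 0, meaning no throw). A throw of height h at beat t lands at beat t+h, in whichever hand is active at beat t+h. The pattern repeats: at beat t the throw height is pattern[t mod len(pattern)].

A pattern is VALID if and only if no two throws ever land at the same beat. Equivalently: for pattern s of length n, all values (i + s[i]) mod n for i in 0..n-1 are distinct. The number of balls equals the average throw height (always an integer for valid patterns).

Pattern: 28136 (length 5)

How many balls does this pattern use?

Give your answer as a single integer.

Answer: 4

Derivation:
Pattern = [2, 8, 1, 3, 6], length n = 5
  position 0: throw height = 2, running sum = 2
  position 1: throw height = 8, running sum = 10
  position 2: throw height = 1, running sum = 11
  position 3: throw height = 3, running sum = 14
  position 4: throw height = 6, running sum = 20
Total sum = 20; balls = sum / n = 20 / 5 = 4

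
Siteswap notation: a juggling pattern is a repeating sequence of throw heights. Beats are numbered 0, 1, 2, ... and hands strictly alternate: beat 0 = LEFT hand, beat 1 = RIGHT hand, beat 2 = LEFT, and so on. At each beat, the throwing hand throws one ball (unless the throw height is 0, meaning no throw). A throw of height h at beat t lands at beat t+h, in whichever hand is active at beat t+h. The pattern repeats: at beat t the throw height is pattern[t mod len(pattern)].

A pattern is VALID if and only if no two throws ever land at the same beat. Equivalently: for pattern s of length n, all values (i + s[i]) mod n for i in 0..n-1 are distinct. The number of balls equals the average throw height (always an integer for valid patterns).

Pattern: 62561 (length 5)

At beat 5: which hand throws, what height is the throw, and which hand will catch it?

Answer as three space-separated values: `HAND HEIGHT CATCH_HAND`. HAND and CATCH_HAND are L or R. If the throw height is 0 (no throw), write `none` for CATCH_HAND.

Answer: R 6 R

Derivation:
Beat 5: 5 mod 2 = 1, so hand = R
Throw height = pattern[5 mod 5] = pattern[0] = 6
Lands at beat 5+6=11, 11 mod 2 = 1, so catch hand = R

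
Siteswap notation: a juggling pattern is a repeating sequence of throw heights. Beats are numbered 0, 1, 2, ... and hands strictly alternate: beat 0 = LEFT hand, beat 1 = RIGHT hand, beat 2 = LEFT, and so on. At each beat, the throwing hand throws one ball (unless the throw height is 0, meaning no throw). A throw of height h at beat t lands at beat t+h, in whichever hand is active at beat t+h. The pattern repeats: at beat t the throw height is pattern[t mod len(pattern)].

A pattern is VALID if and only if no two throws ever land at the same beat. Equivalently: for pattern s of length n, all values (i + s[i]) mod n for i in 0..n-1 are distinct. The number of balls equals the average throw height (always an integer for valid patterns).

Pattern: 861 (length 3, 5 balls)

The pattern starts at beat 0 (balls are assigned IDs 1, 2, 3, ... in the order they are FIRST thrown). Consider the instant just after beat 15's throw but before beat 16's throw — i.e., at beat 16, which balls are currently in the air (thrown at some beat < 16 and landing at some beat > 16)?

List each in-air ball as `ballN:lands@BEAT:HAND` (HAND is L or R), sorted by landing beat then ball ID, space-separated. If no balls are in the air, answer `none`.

Beat 0 (L): throw ball1 h=8 -> lands@8:L; in-air after throw: [b1@8:L]
Beat 1 (R): throw ball2 h=6 -> lands@7:R; in-air after throw: [b2@7:R b1@8:L]
Beat 2 (L): throw ball3 h=1 -> lands@3:R; in-air after throw: [b3@3:R b2@7:R b1@8:L]
Beat 3 (R): throw ball3 h=8 -> lands@11:R; in-air after throw: [b2@7:R b1@8:L b3@11:R]
Beat 4 (L): throw ball4 h=6 -> lands@10:L; in-air after throw: [b2@7:R b1@8:L b4@10:L b3@11:R]
Beat 5 (R): throw ball5 h=1 -> lands@6:L; in-air after throw: [b5@6:L b2@7:R b1@8:L b4@10:L b3@11:R]
Beat 6 (L): throw ball5 h=8 -> lands@14:L; in-air after throw: [b2@7:R b1@8:L b4@10:L b3@11:R b5@14:L]
Beat 7 (R): throw ball2 h=6 -> lands@13:R; in-air after throw: [b1@8:L b4@10:L b3@11:R b2@13:R b5@14:L]
Beat 8 (L): throw ball1 h=1 -> lands@9:R; in-air after throw: [b1@9:R b4@10:L b3@11:R b2@13:R b5@14:L]
Beat 9 (R): throw ball1 h=8 -> lands@17:R; in-air after throw: [b4@10:L b3@11:R b2@13:R b5@14:L b1@17:R]
Beat 10 (L): throw ball4 h=6 -> lands@16:L; in-air after throw: [b3@11:R b2@13:R b5@14:L b4@16:L b1@17:R]
Beat 11 (R): throw ball3 h=1 -> lands@12:L; in-air after throw: [b3@12:L b2@13:R b5@14:L b4@16:L b1@17:R]
Beat 12 (L): throw ball3 h=8 -> lands@20:L; in-air after throw: [b2@13:R b5@14:L b4@16:L b1@17:R b3@20:L]
Beat 13 (R): throw ball2 h=6 -> lands@19:R; in-air after throw: [b5@14:L b4@16:L b1@17:R b2@19:R b3@20:L]
Beat 14 (L): throw ball5 h=1 -> lands@15:R; in-air after throw: [b5@15:R b4@16:L b1@17:R b2@19:R b3@20:L]
Beat 15 (R): throw ball5 h=8 -> lands@23:R; in-air after throw: [b4@16:L b1@17:R b2@19:R b3@20:L b5@23:R]
Beat 16 (L): throw ball4 h=6 -> lands@22:L; in-air after throw: [b1@17:R b2@19:R b3@20:L b4@22:L b5@23:R]

Answer: ball1:lands@17:R ball2:lands@19:R ball3:lands@20:L ball5:lands@23:R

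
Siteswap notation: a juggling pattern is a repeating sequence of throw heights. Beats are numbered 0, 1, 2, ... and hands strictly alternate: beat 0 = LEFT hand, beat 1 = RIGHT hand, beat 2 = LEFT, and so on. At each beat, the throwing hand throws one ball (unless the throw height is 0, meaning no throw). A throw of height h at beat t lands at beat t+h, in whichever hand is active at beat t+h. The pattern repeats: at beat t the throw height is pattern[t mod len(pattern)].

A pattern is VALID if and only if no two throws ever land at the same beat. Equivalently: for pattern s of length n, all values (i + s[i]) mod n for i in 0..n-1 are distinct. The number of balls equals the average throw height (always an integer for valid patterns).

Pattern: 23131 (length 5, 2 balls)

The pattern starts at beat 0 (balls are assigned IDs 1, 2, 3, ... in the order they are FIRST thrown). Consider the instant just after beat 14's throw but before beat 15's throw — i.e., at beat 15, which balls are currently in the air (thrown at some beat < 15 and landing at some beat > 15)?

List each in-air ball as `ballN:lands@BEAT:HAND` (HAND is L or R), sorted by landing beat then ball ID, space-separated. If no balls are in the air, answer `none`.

Answer: ball1:lands@16:L

Derivation:
Beat 0 (L): throw ball1 h=2 -> lands@2:L; in-air after throw: [b1@2:L]
Beat 1 (R): throw ball2 h=3 -> lands@4:L; in-air after throw: [b1@2:L b2@4:L]
Beat 2 (L): throw ball1 h=1 -> lands@3:R; in-air after throw: [b1@3:R b2@4:L]
Beat 3 (R): throw ball1 h=3 -> lands@6:L; in-air after throw: [b2@4:L b1@6:L]
Beat 4 (L): throw ball2 h=1 -> lands@5:R; in-air after throw: [b2@5:R b1@6:L]
Beat 5 (R): throw ball2 h=2 -> lands@7:R; in-air after throw: [b1@6:L b2@7:R]
Beat 6 (L): throw ball1 h=3 -> lands@9:R; in-air after throw: [b2@7:R b1@9:R]
Beat 7 (R): throw ball2 h=1 -> lands@8:L; in-air after throw: [b2@8:L b1@9:R]
Beat 8 (L): throw ball2 h=3 -> lands@11:R; in-air after throw: [b1@9:R b2@11:R]
Beat 9 (R): throw ball1 h=1 -> lands@10:L; in-air after throw: [b1@10:L b2@11:R]
Beat 10 (L): throw ball1 h=2 -> lands@12:L; in-air after throw: [b2@11:R b1@12:L]
Beat 11 (R): throw ball2 h=3 -> lands@14:L; in-air after throw: [b1@12:L b2@14:L]
Beat 12 (L): throw ball1 h=1 -> lands@13:R; in-air after throw: [b1@13:R b2@14:L]
Beat 13 (R): throw ball1 h=3 -> lands@16:L; in-air after throw: [b2@14:L b1@16:L]
Beat 14 (L): throw ball2 h=1 -> lands@15:R; in-air after throw: [b2@15:R b1@16:L]
Beat 15 (R): throw ball2 h=2 -> lands@17:R; in-air after throw: [b1@16:L b2@17:R]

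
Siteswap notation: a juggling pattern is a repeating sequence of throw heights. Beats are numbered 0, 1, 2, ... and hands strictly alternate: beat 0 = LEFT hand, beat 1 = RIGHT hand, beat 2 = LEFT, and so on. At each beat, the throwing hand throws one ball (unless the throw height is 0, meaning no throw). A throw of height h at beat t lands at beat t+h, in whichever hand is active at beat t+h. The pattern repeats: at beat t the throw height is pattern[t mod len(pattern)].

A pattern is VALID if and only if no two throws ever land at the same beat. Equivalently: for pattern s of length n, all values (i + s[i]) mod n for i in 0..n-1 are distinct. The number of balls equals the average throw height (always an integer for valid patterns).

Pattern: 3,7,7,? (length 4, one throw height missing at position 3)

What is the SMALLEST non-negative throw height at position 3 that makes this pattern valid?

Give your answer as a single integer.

i=0: (0 + 3) mod 4 = 3
i=1: (1 + 7) mod 4 = 0
i=2: (2 + 7) mod 4 = 1
i=3: s[i]=? (unknown)
Known residues: [0, 1, 3]; need a permutation of 0..3, so missing residue r = 2
Need (3 + s) mod 4 = 2; smallest s = (2 - 3) mod 4 = 3

Answer: 3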